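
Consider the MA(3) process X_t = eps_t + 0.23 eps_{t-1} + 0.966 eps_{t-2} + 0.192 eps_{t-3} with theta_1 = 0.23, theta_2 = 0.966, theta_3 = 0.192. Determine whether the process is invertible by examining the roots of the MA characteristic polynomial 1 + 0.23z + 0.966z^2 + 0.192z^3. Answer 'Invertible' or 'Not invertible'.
\text{Invertible}

The MA(q) characteristic polynomial is P(z) = 1 + 0.23z + 0.966z^2 + 0.192z^3.
Invertibility requires all roots to lie outside the unit circle, i.e. |z| > 1 for every root.
Degree 3: look for a simple real root z0 first, then factor out (1 - z/z0) and solve the remaining quadratic.
Testing z0 = -5: P(-5) = 1 + (0.23)(-5) + (0.966)(-5)^2 + (0.192)(-5)^3
  = 1 + (-1.15) + (24.15) + (-24) = 0.  So z_0 = -5 is a root, |z_0| = 5.
Divide out the factor (1 + 0.2 z) = (1 - z/z0) (since 1/z0 = -0.2):
  P(z) = (1 + 0.2 z)(1 + (0.03) z + (0.96) z^2)
  [check: z-coef 0.03 - (-0.2) = 0.23; z^2-coef 0.96 - (-0.2)(0.03) = 0.966; z^3-coef -(-0.2)(0.96) = 0.192.]
Remaining roots from the quadratic factor 1 + (0.03) z + (0.96) z^2:
  Set 1 + (0.03) z + (0.96) z^2 = 0, i.e. a z^2 + b z + c = 0 with a = 0.96, b = 0.03, c = 1.
  Discriminant D = b^2 - 4ac = (0.03)^2 - 4*(0.96)*1 = 0.0009 - (3.84) = -3.8391.
  D < 0, so the roots are the complex-conjugate pair z = (-b +/- i sqrt(-D)) / (2a) = -0.0156 +/- 1.0205i.
  For a conjugate pair |z|^2 = z * conj(z) = (product of roots) = c/a = 1/(0.96) = 1.041667, so |z| = sqrt(1.041667) = 1.0206 for both roots.
Moduli of all roots: 5.0000, 1.0206, 1.0206.
All moduli strictly greater than 1? Yes.
Verdict: Invertible.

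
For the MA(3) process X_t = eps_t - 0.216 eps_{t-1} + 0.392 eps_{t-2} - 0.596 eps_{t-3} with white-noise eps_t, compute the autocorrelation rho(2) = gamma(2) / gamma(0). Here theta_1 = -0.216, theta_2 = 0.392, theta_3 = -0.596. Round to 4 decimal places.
\rho(2) = 0.3348

For an MA(q) process with theta_0 = 1, the autocovariance is
  gamma(k) = sigma^2 * sum_{i=0..q-k} theta_i * theta_{i+k},
and rho(k) = gamma(k) / gamma(0). Sigma^2 cancels.
  numerator   = (1)*(0.392) + (-0.216)*(-0.596) = 0.520736.
  denominator = (1)^2 + (-0.216)^2 + (0.392)^2 + (-0.596)^2 = 1.555536.
  rho(2) = 0.520736 / 1.555536 = 0.3348.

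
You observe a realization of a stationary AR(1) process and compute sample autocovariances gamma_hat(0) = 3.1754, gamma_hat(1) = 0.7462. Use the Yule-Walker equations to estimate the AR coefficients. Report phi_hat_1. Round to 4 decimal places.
\hat\phi_{1} = 0.2350

The Yule-Walker equations for an AR(p) process read, in matrix form,
  Gamma_p phi = r_p,   with   (Gamma_p)_{ij} = gamma(|i - j|),
                       (r_p)_i = gamma(i),   i,j = 1..p.
Substitute the sample gammas (Toeplitz matrix and right-hand side of size 1):
  Gamma_p = [[3.1754]]
  r_p     = [0.7462]
With p = 1 this is the single equation gamma(0) phi_1 = gamma(1):
  phi_hat_1 = gamma(1) / gamma(0) = 0.7462 / 3.1754 = 0.2350.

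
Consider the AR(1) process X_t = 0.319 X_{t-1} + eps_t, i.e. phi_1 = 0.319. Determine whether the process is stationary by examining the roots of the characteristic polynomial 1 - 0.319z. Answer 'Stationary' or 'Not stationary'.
\text{Stationary}

The AR(p) characteristic polynomial is P(z) = 1 - 0.319z.
Stationarity requires all roots to lie outside the unit circle, i.e. |z| > 1 for every root.
This is linear in z: 1 + (-0.319) z = 0  =>  z = -1/(-0.319) = 3.134796,  |z| = 3.134796.
Moduli of all roots: 3.1348.
All moduli strictly greater than 1? Yes.
Verdict: Stationary.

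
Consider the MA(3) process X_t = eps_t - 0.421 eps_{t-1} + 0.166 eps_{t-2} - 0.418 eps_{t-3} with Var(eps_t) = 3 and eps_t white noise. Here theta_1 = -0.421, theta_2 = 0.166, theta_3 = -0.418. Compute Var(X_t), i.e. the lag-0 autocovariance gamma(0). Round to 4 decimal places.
\gamma(0) = 4.1386

For an MA(q) process X_t = eps_t + sum_i theta_i eps_{t-i} with
Var(eps_t) = sigma^2, the variance is
  gamma(0) = sigma^2 * (1 + sum_i theta_i^2).
  sum_i theta_i^2 = (-0.421)^2 + (0.166)^2 + (-0.418)^2 = 0.177241 + 0.027556 + 0.174724 = 0.379521.
  gamma(0) = 3 * (1 + 0.379521) = 3 * 1.379521 = 4.138563, which rounds to 4.1386.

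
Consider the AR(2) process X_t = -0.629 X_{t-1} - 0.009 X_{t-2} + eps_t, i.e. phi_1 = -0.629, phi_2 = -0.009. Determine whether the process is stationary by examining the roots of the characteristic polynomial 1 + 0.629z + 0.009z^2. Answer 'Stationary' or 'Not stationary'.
\text{Stationary}

The AR(p) characteristic polynomial is P(z) = 1 + 0.629z + 0.009z^2.
Stationarity requires all roots to lie outside the unit circle, i.e. |z| > 1 for every root.
Set 1 + (0.629) z + (0.009) z^2 = 0, i.e. a z^2 + b z + c = 0 with a = 0.009, b = 0.629, c = 1.
Discriminant D = b^2 - 4ac = (0.629)^2 - 4*(0.009)*1 = 0.395641 - (0.036) = 0.359641.
D >= 0, so the roots are real: z = (-b +/- sqrt(D)) / (2a) = (-0.629 +/- 0.599701) / (0.018).
  z_1 = (-0.629 + 0.599701) / (0.018) = -1.6277,   |z_1| = 1.6277.
  z_2 = (-0.629 - 0.599701) / (0.018) = -68.2612,   |z_2| = 68.2612.
Moduli of all roots: 1.6277, 68.2612.
All moduli strictly greater than 1? Yes.
Verdict: Stationary.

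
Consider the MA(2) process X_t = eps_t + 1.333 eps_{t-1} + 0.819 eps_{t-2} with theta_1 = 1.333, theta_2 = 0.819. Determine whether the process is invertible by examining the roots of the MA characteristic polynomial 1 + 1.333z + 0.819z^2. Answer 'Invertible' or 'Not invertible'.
\text{Invertible}

The MA(q) characteristic polynomial is P(z) = 1 + 1.333z + 0.819z^2.
Invertibility requires all roots to lie outside the unit circle, i.e. |z| > 1 for every root.
Set 1 + (1.333) z + (0.819) z^2 = 0, i.e. a z^2 + b z + c = 0 with a = 0.819, b = 1.333, c = 1.
Discriminant D = b^2 - 4ac = (1.333)^2 - 4*(0.819)*1 = 1.776889 - (3.276) = -1.499111.
D < 0, so the roots are the complex-conjugate pair z = (-b +/- i sqrt(-D)) / (2a) = -0.8138 +/- 0.7475i.
For a conjugate pair |z|^2 = z * conj(z) = (product of roots) = c/a = 1/(0.819) = 1.221001, so |z| = sqrt(1.221001) = 1.105 for both roots.
Moduli of all roots: 1.1050, 1.1050.
All moduli strictly greater than 1? Yes.
Verdict: Invertible.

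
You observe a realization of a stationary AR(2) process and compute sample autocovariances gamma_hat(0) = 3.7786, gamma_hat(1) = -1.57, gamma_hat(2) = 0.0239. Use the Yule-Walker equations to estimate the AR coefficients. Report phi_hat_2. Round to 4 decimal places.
\hat\phi_{2} = -0.2010

The Yule-Walker equations for an AR(p) process read, in matrix form,
  Gamma_p phi = r_p,   with   (Gamma_p)_{ij} = gamma(|i - j|),
                       (r_p)_i = gamma(i),   i,j = 1..p.
Substitute the sample gammas (Toeplitz matrix and right-hand side of size 2):
  Gamma_p = [[3.7786, -1.57], [-1.57, 3.7786]]
  r_p     = [-1.57, 0.0239]
Written out:
  3.7786 phi_1 - 1.57 phi_2 = -1.57
  -1.57 phi_1 + 3.7786 phi_2 = 0.0239
Solve by Cramer's rule:
  det = gamma(0)^2 - gamma(1)^2 = (3.7786)^2 - (-1.57)^2 = 14.27781796 - 2.4649 = 11.81291796
  phi_hat_1 = [gamma(1) gamma(0) - gamma(1) gamma(2)] / det = [(-1.57)(3.7786) - (-1.57)(0.0239)] / 11.81291796 = -5.894879 / 11.81291796 = -0.499
  phi_hat_2 = [gamma(0) gamma(2) - gamma(1)^2] / det = [(3.7786)(0.0239) - (-1.57)^2] / 11.81291796 = -2.37459146 / 11.81291796 = -0.201
So phi_hat = [-0.4990, -0.2010].
Therefore phi_hat_2 = -0.2010.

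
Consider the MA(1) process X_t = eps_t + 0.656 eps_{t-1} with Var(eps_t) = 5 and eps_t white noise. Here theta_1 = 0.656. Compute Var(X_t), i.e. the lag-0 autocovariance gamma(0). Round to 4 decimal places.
\gamma(0) = 7.1517

For an MA(q) process X_t = eps_t + sum_i theta_i eps_{t-i} with
Var(eps_t) = sigma^2, the variance is
  gamma(0) = sigma^2 * (1 + sum_i theta_i^2).
  sum_i theta_i^2 = (0.656)^2 = 0.430336.
  gamma(0) = 5 * (1 + 0.430336) = 5 * 1.430336 = 7.15168, which rounds to 7.1517.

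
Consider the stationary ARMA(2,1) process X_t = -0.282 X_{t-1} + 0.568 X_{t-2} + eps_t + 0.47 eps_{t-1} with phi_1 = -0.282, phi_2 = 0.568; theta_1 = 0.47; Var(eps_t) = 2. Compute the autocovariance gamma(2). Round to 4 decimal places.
\gamma(2) = 1.7362

Multiply the model equation by X_{t-k} and take expectations. With theta_0 = psi_0 = 1 and psi_j the MA(infinity) weights, this gives
  gamma(k) - sum_i phi_i gamma(k-i) = c_k,
  c_k = sigma^2 * sum_{j=k..q} theta_j psi_{j-k}   (c_k = 0 for k > q),
using gamma(-m) = gamma(m).
psi-weights needed (psi_j = theta_j + sum_i phi_i psi_{j-i}):
  psi_1 = theta_1 + phi_1 = 0.47 + (-0.282) = 0.188
Right-hand sides:
  c_0 = sigma^2 (1 + theta_1 psi_1) = 2 * (1 + (0.47)(0.188)) = 2 * 1.08836 = 2.17672
  c_1 = sigma^2 theta_1 = 2 * (0.47) = 0.94
  c_2 = 0
Equations for k = 0, 1, 2 (AR order 2, c_2 = 0):
  (E0) gamma(0) = phi_1 gamma(1) + phi_2 gamma(2) + c_0
  (E1) gamma(1) = phi_1 gamma(0) + phi_2 gamma(1) + c_1
  (E2) gamma(2) = phi_1 gamma(1) + phi_2 gamma(0)
From (E1): gamma(1) = A gamma(0) + B with
  A = phi_1 / (1 - phi_2) = -0.282 / 0.432 = -0.652778,   B = c_1 / (1 - phi_2) = 0.94 / 0.432 = 2.175926.
Insert (E2) into (E0): gamma(0) (1 - phi_2^2) = phi_1 (1 + phi_2) gamma(1) + c_0.
  phi_1 (1 + phi_2) = (-0.282)(1.568) = -0.442176,   1 - phi_2^2 = 0.677376.
Replace gamma(1) by A gamma(0) + B and collect gamma(0):
  gamma(0) [0.677376 - (-0.442176)(-0.652778)] = (-0.442176)(2.175926) + 2.17672
  gamma(0) * 0.388733 = 1.214578
  gamma(0) = 1.214578 / 0.388733 = 3.12445.
  gamma(1) = A gamma(0) + B = (-0.652778)(3.12445) + (2.175926) = 0.136355.
  gamma(2) = phi_1 gamma(1) + phi_2 gamma(0) = (-0.282)(0.136355) + (0.568)(3.12445) = 1.736235.
Therefore gamma(2) = 1.7362 (to 4 decimal places).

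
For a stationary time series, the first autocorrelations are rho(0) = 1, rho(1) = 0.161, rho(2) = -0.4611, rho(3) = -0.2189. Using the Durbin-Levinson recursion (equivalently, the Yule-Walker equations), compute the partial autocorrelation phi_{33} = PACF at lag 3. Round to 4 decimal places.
\phi_{33} = -0.0370

The PACF at lag k is phi_{kk}, the last component of the solution
to the Yule-Walker system G_k phi = r_k where
  (G_k)_{ij} = rho(|i - j|), (r_k)_i = rho(i), i,j = 1..k.
Equivalently, Durbin-Levinson gives phi_{kk} iteratively:
  phi_{11} = rho(1)
  phi_{kk} = [rho(k) - sum_{j=1..k-1} phi_{k-1,j} rho(k-j)]
            / [1 - sum_{j=1..k-1} phi_{k-1,j} rho(j)],
  phi_{k,j} = phi_{k-1,j} - phi_{kk} phi_{k-1,k-j},  j = 1..k-1.
Step k = 1:
  phi_11 = rho(1) = 0.161.
Step k = 2:
  phi_22 = [rho(2) - phi_11 rho(1)] / [1 - phi_11 rho(1)] = [-0.4611 - (0.161)(0.161)] / [1 - (0.161)(0.161)]
         = -0.487021 / 0.974079 = -0.499981.
  Update: phi_21 = phi_11 - phi_22 phi_11 = 0.161 - (-0.499981)(0.161) = 0.241497.
Step k = 3:
  phi_33 = [rho(3) - phi_21 rho(2) - phi_22 rho(1)] / [1 - phi_21 rho(1) - phi_22 rho(2)]
    numerator   = -0.2189 - (0.241497)(-0.4611) - (-0.499981)(0.161) = -0.02704882
    denominator = 1 - (0.241497)(0.161) - (-0.499981)(-0.4611) = 0.73057775
  phi_33 = -0.02704882 / 0.73057775 = -0.037.
Therefore phi_{33} = -0.0370.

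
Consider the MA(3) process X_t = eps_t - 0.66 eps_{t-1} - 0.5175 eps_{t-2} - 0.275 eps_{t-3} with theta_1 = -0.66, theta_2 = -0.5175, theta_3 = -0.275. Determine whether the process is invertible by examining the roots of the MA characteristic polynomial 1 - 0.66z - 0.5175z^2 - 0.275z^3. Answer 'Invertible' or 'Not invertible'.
\text{Not invertible}

The MA(q) characteristic polynomial is P(z) = 1 - 0.66z - 0.5175z^2 - 0.275z^3.
Invertibility requires all roots to lie outside the unit circle, i.e. |z| > 1 for every root.
Degree 3: look for a simple real root z0 first, then factor out (1 - z/z0) and solve the remaining quadratic.
Testing z0 = 0.8: P(0.8) = 1 + (-0.66)(0.8) + (-0.5175)(0.8)^2 + (-0.275)(0.8)^3
  = 1 + (-0.528) + (-0.3312) + (-0.1408) = 0.  So z_0 = 0.8 is a root, |z_0| = 0.8.
Divide out the factor (1 - 1.25 z) = (1 - z/z0) (since 1/z0 = 1.25):
  P(z) = (1 - 1.25 z)(1 + (0.59) z + (0.22) z^2)
  [check: z-coef 0.59 - (1.25) = -0.66; z^2-coef 0.22 - (1.25)(0.59) = -0.5175; z^3-coef -(1.25)(0.22) = -0.275.]
Remaining roots from the quadratic factor 1 + (0.59) z + (0.22) z^2:
  Set 1 + (0.59) z + (0.22) z^2 = 0, i.e. a z^2 + b z + c = 0 with a = 0.22, b = 0.59, c = 1.
  Discriminant D = b^2 - 4ac = (0.59)^2 - 4*(0.22)*1 = 0.3481 - (0.88) = -0.5319.
  D < 0, so the roots are the complex-conjugate pair z = (-b +/- i sqrt(-D)) / (2a) = -1.3409 +/- 1.6575i.
  For a conjugate pair |z|^2 = z * conj(z) = (product of roots) = c/a = 1/(0.22) = 4.545455, so |z| = sqrt(4.545455) = 2.132 for both roots.
Moduli of all roots: 0.8000, 2.1320, 2.1320.
All moduli strictly greater than 1? No.
Verdict: Not invertible.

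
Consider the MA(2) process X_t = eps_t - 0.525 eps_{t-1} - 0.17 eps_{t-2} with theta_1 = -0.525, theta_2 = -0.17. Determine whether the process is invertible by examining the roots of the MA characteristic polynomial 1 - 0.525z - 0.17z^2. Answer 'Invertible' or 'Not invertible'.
\text{Invertible}

The MA(q) characteristic polynomial is P(z) = 1 - 0.525z - 0.17z^2.
Invertibility requires all roots to lie outside the unit circle, i.e. |z| > 1 for every root.
Set 1 + (-0.525) z + (-0.17) z^2 = 0, i.e. a z^2 + b z + c = 0 with a = -0.17, b = -0.525, c = 1.
Discriminant D = b^2 - 4ac = (-0.525)^2 - 4*(-0.17)*1 = 0.275625 - (-0.68) = 0.955625.
D >= 0, so the roots are real: z = (-b +/- sqrt(D)) / (2a) = (0.525 +/- 0.977561) / (-0.34).
  z_1 = (0.525 + 0.977561) / (-0.34) = -4.4193,   |z_1| = 4.4193.
  z_2 = (0.525 - 0.977561) / (-0.34) = 1.3311,   |z_2| = 1.3311.
Moduli of all roots: 4.4193, 1.3311.
All moduli strictly greater than 1? Yes.
Verdict: Invertible.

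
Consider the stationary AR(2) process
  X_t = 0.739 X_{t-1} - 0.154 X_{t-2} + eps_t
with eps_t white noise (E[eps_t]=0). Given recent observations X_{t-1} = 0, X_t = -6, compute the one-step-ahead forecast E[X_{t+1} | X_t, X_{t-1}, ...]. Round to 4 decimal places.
E[X_{t+1} \mid \mathcal F_t] = -4.4340

For an AR(p) model X_t = c + sum_i phi_i X_{t-i} + eps_t, the
one-step-ahead conditional mean is
  E[X_{t+1} | X_t, ...] = c + sum_i phi_i X_{t+1-i}.
Substitute known values:
  E[X_{t+1} | ...] = (0.739) * (-6) + (-0.154) * (0)
                   = -4.4340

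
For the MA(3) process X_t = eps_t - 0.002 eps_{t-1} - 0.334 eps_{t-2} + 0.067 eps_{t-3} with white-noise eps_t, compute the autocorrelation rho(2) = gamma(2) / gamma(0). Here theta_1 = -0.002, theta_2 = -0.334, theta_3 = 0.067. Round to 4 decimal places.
\rho(2) = -0.2994

For an MA(q) process with theta_0 = 1, the autocovariance is
  gamma(k) = sigma^2 * sum_{i=0..q-k} theta_i * theta_{i+k},
and rho(k) = gamma(k) / gamma(0). Sigma^2 cancels.
  numerator   = (1)*(-0.334) + (-0.002)*(0.067) = -0.334134.
  denominator = (1)^2 + (-0.002)^2 + (-0.334)^2 + (0.067)^2 = 1.116049.
  rho(2) = -0.334134 / 1.116049 = -0.2994.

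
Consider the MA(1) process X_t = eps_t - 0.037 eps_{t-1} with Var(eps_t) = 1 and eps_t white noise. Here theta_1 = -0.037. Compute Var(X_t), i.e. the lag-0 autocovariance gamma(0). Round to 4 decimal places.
\gamma(0) = 1.0014

For an MA(q) process X_t = eps_t + sum_i theta_i eps_{t-i} with
Var(eps_t) = sigma^2, the variance is
  gamma(0) = sigma^2 * (1 + sum_i theta_i^2).
  sum_i theta_i^2 = (-0.037)^2 = 0.001369.
  gamma(0) = 1 * (1 + 0.001369) = 1 * 1.001369 = 1.001369, which rounds to 1.0014.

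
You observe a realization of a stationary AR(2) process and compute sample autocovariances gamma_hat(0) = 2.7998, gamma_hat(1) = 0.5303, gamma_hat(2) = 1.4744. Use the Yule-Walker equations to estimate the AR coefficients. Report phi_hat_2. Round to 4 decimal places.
\hat\phi_{2} = 0.5090

The Yule-Walker equations for an AR(p) process read, in matrix form,
  Gamma_p phi = r_p,   with   (Gamma_p)_{ij} = gamma(|i - j|),
                       (r_p)_i = gamma(i),   i,j = 1..p.
Substitute the sample gammas (Toeplitz matrix and right-hand side of size 2):
  Gamma_p = [[2.7998, 0.5303], [0.5303, 2.7998]]
  r_p     = [0.5303, 1.4744]
Written out:
  2.7998 phi_1 + 0.5303 phi_2 = 0.5303
  0.5303 phi_1 + 2.7998 phi_2 = 1.4744
Solve by Cramer's rule:
  det = gamma(0)^2 - gamma(1)^2 = (2.7998)^2 - (0.5303)^2 = 7.83888004 - 0.28121809 = 7.55766195
  phi_hat_1 = [gamma(1) gamma(0) - gamma(1) gamma(2)] / det = [(0.5303)(2.7998) - (0.5303)(1.4744)] / 7.55766195 = 0.70285962 / 7.55766195 = 0.093
  phi_hat_2 = [gamma(0) gamma(2) - gamma(1)^2] / det = [(2.7998)(1.4744) - (0.5303)^2] / 7.55766195 = 3.84680703 / 7.55766195 = 0.509
So phi_hat = [0.0930, 0.5090].
Therefore phi_hat_2 = 0.5090.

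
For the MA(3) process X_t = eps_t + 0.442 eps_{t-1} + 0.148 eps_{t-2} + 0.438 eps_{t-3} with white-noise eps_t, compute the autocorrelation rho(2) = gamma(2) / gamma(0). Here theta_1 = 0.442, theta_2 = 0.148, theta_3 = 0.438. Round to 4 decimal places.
\rho(2) = 0.2424

For an MA(q) process with theta_0 = 1, the autocovariance is
  gamma(k) = sigma^2 * sum_{i=0..q-k} theta_i * theta_{i+k},
and rho(k) = gamma(k) / gamma(0). Sigma^2 cancels.
  numerator   = (1)*(0.148) + (0.442)*(0.438) = 0.341596.
  denominator = (1)^2 + (0.442)^2 + (0.148)^2 + (0.438)^2 = 1.409112.
  rho(2) = 0.341596 / 1.409112 = 0.2424.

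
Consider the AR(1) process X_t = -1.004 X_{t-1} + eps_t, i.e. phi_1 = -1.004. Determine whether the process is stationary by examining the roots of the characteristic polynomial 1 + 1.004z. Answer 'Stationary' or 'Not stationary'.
\text{Not stationary}

The AR(p) characteristic polynomial is P(z) = 1 + 1.004z.
Stationarity requires all roots to lie outside the unit circle, i.e. |z| > 1 for every root.
This is linear in z: 1 + (1.004) z = 0  =>  z = -1/(1.004) = -0.996016,  |z| = 0.996016.
Moduli of all roots: 0.9960.
All moduli strictly greater than 1? No.
Verdict: Not stationary.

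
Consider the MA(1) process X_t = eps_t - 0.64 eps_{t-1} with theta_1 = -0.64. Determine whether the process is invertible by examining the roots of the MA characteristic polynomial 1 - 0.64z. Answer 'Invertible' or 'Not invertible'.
\text{Invertible}

The MA(q) characteristic polynomial is P(z) = 1 - 0.64z.
Invertibility requires all roots to lie outside the unit circle, i.e. |z| > 1 for every root.
This is linear in z: 1 + (-0.64) z = 0  =>  z = -1/(-0.64) = 1.5625,  |z| = 1.5625.
Moduli of all roots: 1.5625.
All moduli strictly greater than 1? Yes.
Verdict: Invertible.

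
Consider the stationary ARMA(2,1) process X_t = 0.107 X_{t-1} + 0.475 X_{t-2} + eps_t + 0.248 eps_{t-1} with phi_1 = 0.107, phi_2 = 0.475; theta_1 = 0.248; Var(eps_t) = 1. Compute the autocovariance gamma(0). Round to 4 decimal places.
\gamma(0) = 1.5664

Multiply the model equation by X_{t-k} and take expectations. With theta_0 = psi_0 = 1 and psi_j the MA(infinity) weights, this gives
  gamma(k) - sum_i phi_i gamma(k-i) = c_k,
  c_k = sigma^2 * sum_{j=k..q} theta_j psi_{j-k}   (c_k = 0 for k > q),
using gamma(-m) = gamma(m).
psi-weights needed (psi_j = theta_j + sum_i phi_i psi_{j-i}):
  psi_1 = theta_1 + phi_1 = 0.248 + (0.107) = 0.355
Right-hand sides:
  c_0 = sigma^2 (1 + theta_1 psi_1) = 1 * (1 + (0.248)(0.355)) = 1 * 1.08804 = 1.08804
  c_1 = sigma^2 theta_1 = 1 * (0.248) = 0.248
  c_2 = 0
Equations for k = 0, 1, 2 (AR order 2, c_2 = 0):
  (E0) gamma(0) = phi_1 gamma(1) + phi_2 gamma(2) + c_0
  (E1) gamma(1) = phi_1 gamma(0) + phi_2 gamma(1) + c_1
  (E2) gamma(2) = phi_1 gamma(1) + phi_2 gamma(0)
From (E1): gamma(1) = A gamma(0) + B with
  A = phi_1 / (1 - phi_2) = 0.107 / 0.525 = 0.20381,   B = c_1 / (1 - phi_2) = 0.248 / 0.525 = 0.472381.
Insert (E2) into (E0): gamma(0) (1 - phi_2^2) = phi_1 (1 + phi_2) gamma(1) + c_0.
  phi_1 (1 + phi_2) = (0.107)(1.475) = 0.157825,   1 - phi_2^2 = 0.774375.
Replace gamma(1) by A gamma(0) + B and collect gamma(0):
  gamma(0) [0.774375 - (0.157825)(0.20381)] = (0.157825)(0.472381) + 1.08804
  gamma(0) * 0.742209 = 1.162594
  gamma(0) = 1.162594 / 0.742209 = 1.566397.
Therefore gamma(0) = 1.5664 (to 4 decimal places).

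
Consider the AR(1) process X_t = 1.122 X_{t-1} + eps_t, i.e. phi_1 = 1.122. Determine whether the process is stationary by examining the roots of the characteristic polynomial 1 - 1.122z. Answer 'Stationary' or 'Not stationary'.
\text{Not stationary}

The AR(p) characteristic polynomial is P(z) = 1 - 1.122z.
Stationarity requires all roots to lie outside the unit circle, i.e. |z| > 1 for every root.
This is linear in z: 1 + (-1.122) z = 0  =>  z = -1/(-1.122) = 0.891266,  |z| = 0.891266.
Moduli of all roots: 0.8913.
All moduli strictly greater than 1? No.
Verdict: Not stationary.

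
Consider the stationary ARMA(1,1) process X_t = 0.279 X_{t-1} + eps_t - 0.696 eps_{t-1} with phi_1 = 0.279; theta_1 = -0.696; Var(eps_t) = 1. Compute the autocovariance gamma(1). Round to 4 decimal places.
\gamma(1) = -0.3644

Multiply the model equation by X_{t-k} and take expectations. With theta_0 = psi_0 = 1 and psi_j the MA(infinity) weights, this gives
  gamma(k) - sum_i phi_i gamma(k-i) = c_k,
  c_k = sigma^2 * sum_{j=k..q} theta_j psi_{j-k}   (c_k = 0 for k > q),
using gamma(-m) = gamma(m).
psi-weights needed (psi_j = theta_j + sum_i phi_i psi_{j-i}):
  psi_1 = theta_1 + phi_1 = -0.696 + (0.279) = -0.417
Right-hand sides:
  c_0 = sigma^2 (1 + theta_1 psi_1) = 1 * (1 + (-0.696)(-0.417)) = 1 * 1.290232 = 1.290232
  c_1 = sigma^2 theta_1 = 1 * (-0.696) = -0.696
  c_2 = 0
Equations for k = 0 and k = 1 (AR order 1):
  gamma(0) = phi_1 gamma(1) + c_0
  gamma(1) = phi_1 gamma(0) + c_1
Substituting the second into the first: gamma(0) (1 - phi_1^2) = c_0 + phi_1 c_1, so
  gamma(0) = (c_0 + phi_1 c_1) / (1 - phi_1^2) = (1.290232 + (0.279)(-0.696)) / (1 - (0.279)^2) = 1.096048 / 0.922159 = 1.188567.
  gamma(1) = phi_1 gamma(0) + c_1 = (0.279)(1.188567) + (-0.696) = -0.36439.
Therefore gamma(1) = -0.3644 (to 4 decimal places).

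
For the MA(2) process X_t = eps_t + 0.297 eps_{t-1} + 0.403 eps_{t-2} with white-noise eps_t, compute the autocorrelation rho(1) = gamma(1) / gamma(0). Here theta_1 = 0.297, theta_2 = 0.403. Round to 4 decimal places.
\rho(1) = 0.3332

For an MA(q) process with theta_0 = 1, the autocovariance is
  gamma(k) = sigma^2 * sum_{i=0..q-k} theta_i * theta_{i+k},
and rho(k) = gamma(k) / gamma(0). Sigma^2 cancels.
  numerator   = (1)*(0.297) + (0.297)*(0.403) = 0.416691.
  denominator = (1)^2 + (0.297)^2 + (0.403)^2 = 1.250618.
  rho(1) = 0.416691 / 1.250618 = 0.3332.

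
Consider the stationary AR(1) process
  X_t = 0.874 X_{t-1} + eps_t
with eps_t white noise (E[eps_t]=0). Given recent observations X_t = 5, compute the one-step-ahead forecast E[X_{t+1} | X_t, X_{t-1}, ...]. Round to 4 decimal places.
E[X_{t+1} \mid \mathcal F_t] = 4.3700

For an AR(p) model X_t = c + sum_i phi_i X_{t-i} + eps_t, the
one-step-ahead conditional mean is
  E[X_{t+1} | X_t, ...] = c + sum_i phi_i X_{t+1-i}.
Substitute known values:
  E[X_{t+1} | ...] = (0.874) * (5)
                   = 4.3700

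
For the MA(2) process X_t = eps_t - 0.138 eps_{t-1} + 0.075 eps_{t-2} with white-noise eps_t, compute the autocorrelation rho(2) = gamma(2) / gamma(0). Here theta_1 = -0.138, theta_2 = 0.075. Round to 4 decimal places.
\rho(2) = 0.0732

For an MA(q) process with theta_0 = 1, the autocovariance is
  gamma(k) = sigma^2 * sum_{i=0..q-k} theta_i * theta_{i+k},
and rho(k) = gamma(k) / gamma(0). Sigma^2 cancels.
  numerator   = (1)*(0.075) = 0.075.
  denominator = (1)^2 + (-0.138)^2 + (0.075)^2 = 1.024669.
  rho(2) = 0.075 / 1.024669 = 0.0732.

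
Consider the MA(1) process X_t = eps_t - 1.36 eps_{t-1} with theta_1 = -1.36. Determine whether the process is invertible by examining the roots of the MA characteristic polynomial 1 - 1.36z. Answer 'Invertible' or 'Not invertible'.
\text{Not invertible}

The MA(q) characteristic polynomial is P(z) = 1 - 1.36z.
Invertibility requires all roots to lie outside the unit circle, i.e. |z| > 1 for every root.
This is linear in z: 1 + (-1.36) z = 0  =>  z = -1/(-1.36) = 0.735294,  |z| = 0.735294.
Moduli of all roots: 0.7353.
All moduli strictly greater than 1? No.
Verdict: Not invertible.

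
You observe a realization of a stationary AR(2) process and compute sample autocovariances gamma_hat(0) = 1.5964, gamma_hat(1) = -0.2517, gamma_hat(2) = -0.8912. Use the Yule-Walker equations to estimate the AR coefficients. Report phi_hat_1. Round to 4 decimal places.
\hat\phi_{1} = -0.2519

The Yule-Walker equations for an AR(p) process read, in matrix form,
  Gamma_p phi = r_p,   with   (Gamma_p)_{ij} = gamma(|i - j|),
                       (r_p)_i = gamma(i),   i,j = 1..p.
Substitute the sample gammas (Toeplitz matrix and right-hand side of size 2):
  Gamma_p = [[1.5964, -0.2517], [-0.2517, 1.5964]]
  r_p     = [-0.2517, -0.8912]
Written out:
  1.5964 phi_1 - 0.2517 phi_2 = -0.2517
  -0.2517 phi_1 + 1.5964 phi_2 = -0.8912
Solve by Cramer's rule:
  det = gamma(0)^2 - gamma(1)^2 = (1.5964)^2 - (-0.2517)^2 = 2.54849296 - 0.06335289 = 2.48514007
  phi_hat_1 = [gamma(1) gamma(0) - gamma(1) gamma(2)] / det = [(-0.2517)(1.5964) - (-0.2517)(-0.8912)] / 2.48514007 = -0.62612892 / 2.48514007 = -0.2519
  phi_hat_2 = [gamma(0) gamma(2) - gamma(1)^2] / det = [(1.5964)(-0.8912) - (-0.2517)^2] / 2.48514007 = -1.48606457 / 2.48514007 = -0.598
So phi_hat = [-0.2519, -0.5980].
Therefore phi_hat_1 = -0.2519.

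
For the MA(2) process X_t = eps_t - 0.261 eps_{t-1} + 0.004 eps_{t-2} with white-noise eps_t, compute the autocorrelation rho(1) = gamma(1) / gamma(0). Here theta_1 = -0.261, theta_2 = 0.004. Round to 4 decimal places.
\rho(1) = -0.2453

For an MA(q) process with theta_0 = 1, the autocovariance is
  gamma(k) = sigma^2 * sum_{i=0..q-k} theta_i * theta_{i+k},
and rho(k) = gamma(k) / gamma(0). Sigma^2 cancels.
  numerator   = (1)*(-0.261) + (-0.261)*(0.004) = -0.262044.
  denominator = (1)^2 + (-0.261)^2 + (0.004)^2 = 1.068137.
  rho(1) = -0.262044 / 1.068137 = -0.2453.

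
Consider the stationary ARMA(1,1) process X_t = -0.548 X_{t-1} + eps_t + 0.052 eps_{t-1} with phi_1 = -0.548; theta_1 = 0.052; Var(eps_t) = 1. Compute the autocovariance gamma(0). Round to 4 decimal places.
\gamma(0) = 1.3516

Multiply the model equation by X_{t-k} and take expectations. With theta_0 = psi_0 = 1 and psi_j the MA(infinity) weights, this gives
  gamma(k) - sum_i phi_i gamma(k-i) = c_k,
  c_k = sigma^2 * sum_{j=k..q} theta_j psi_{j-k}   (c_k = 0 for k > q),
using gamma(-m) = gamma(m).
psi-weights needed (psi_j = theta_j + sum_i phi_i psi_{j-i}):
  psi_1 = theta_1 + phi_1 = 0.052 + (-0.548) = -0.496
Right-hand sides:
  c_0 = sigma^2 (1 + theta_1 psi_1) = 1 * (1 + (0.052)(-0.496)) = 1 * 0.974208 = 0.974208
  c_1 = sigma^2 theta_1 = 1 * (0.052) = 0.052
  c_2 = 0
Equations for k = 0 and k = 1 (AR order 1):
  gamma(0) = phi_1 gamma(1) + c_0
  gamma(1) = phi_1 gamma(0) + c_1
Substituting the second into the first: gamma(0) (1 - phi_1^2) = c_0 + phi_1 c_1, so
  gamma(0) = (c_0 + phi_1 c_1) / (1 - phi_1^2) = (0.974208 + (-0.548)(0.052)) / (1 - (-0.548)^2) = 0.945712 / 0.699696 = 1.351604.
Therefore gamma(0) = 1.3516 (to 4 decimal places).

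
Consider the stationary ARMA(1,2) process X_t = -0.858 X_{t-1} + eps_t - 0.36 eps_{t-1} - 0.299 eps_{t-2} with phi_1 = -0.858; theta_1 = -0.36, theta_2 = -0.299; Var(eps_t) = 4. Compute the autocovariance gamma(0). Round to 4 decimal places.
\gamma(0) = 18.3724

Multiply the model equation by X_{t-k} and take expectations. With theta_0 = psi_0 = 1 and psi_j the MA(infinity) weights, this gives
  gamma(k) - sum_i phi_i gamma(k-i) = c_k,
  c_k = sigma^2 * sum_{j=k..q} theta_j psi_{j-k}   (c_k = 0 for k > q),
using gamma(-m) = gamma(m).
psi-weights needed (psi_j = theta_j + sum_i phi_i psi_{j-i}):
  psi_1 = theta_1 + phi_1 = -0.36 + (-0.858) = -1.218
  psi_2 = theta_2 + phi_1 psi_1 = -0.299 + (-0.858)(-1.218) = 0.746044
Right-hand sides:
  c_0 = sigma^2 (1 + theta_1 psi_1 + theta_2 psi_2) = 4 * (1 + (-0.36)(-1.218) + (-0.299)(0.746044)) = 4 * 1.215413 = 4.861651
  c_1 = sigma^2 (theta_1 + theta_2 psi_1) = 4 * (-0.36 + (-0.299)(-1.218)) = 0.016728
  c_2 = sigma^2 theta_2 = 4 * (-0.299) = -1.196
Equations for k = 0 and k = 1 (AR order 1):
  gamma(0) = phi_1 gamma(1) + c_0
  gamma(1) = phi_1 gamma(0) + c_1
Substituting the second into the first: gamma(0) (1 - phi_1^2) = c_0 + phi_1 c_1, so
  gamma(0) = (c_0 + phi_1 c_1) / (1 - phi_1^2) = (4.861651 + (-0.858)(0.016728)) / (1 - (-0.858)^2) = 4.847299 / 0.263836 = 18.372393.
Therefore gamma(0) = 18.3724 (to 4 decimal places).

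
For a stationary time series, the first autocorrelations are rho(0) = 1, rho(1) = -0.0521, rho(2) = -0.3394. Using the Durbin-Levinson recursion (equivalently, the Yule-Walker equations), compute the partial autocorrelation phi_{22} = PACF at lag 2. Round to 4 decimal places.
\phi_{22} = -0.3430

The PACF at lag k is phi_{kk}, the last component of the solution
to the Yule-Walker system G_k phi = r_k where
  (G_k)_{ij} = rho(|i - j|), (r_k)_i = rho(i), i,j = 1..k.
Equivalently, Durbin-Levinson gives phi_{kk} iteratively:
  phi_{11} = rho(1)
  phi_{kk} = [rho(k) - sum_{j=1..k-1} phi_{k-1,j} rho(k-j)]
            / [1 - sum_{j=1..k-1} phi_{k-1,j} rho(j)],
  phi_{k,j} = phi_{k-1,j} - phi_{kk} phi_{k-1,k-j},  j = 1..k-1.
Step k = 1:
  phi_11 = rho(1) = -0.0521.
Step k = 2:
  phi_22 = [rho(2) - phi_11 rho(1)] / [1 - phi_11 rho(1)] = [-0.3394 - (-0.0521)(-0.0521)] / [1 - (-0.0521)(-0.0521)]
         = -0.34211441 / 0.99728559 = -0.343.
Therefore phi_{22} = -0.3430.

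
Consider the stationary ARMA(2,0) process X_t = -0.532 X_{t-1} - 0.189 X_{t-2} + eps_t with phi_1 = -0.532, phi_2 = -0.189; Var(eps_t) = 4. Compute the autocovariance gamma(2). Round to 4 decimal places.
\gamma(2) = 0.2543

Multiply the model equation by X_{t-k} and take expectations. With theta_0 = psi_0 = 1 and psi_j the MA(infinity) weights, this gives
  gamma(k) - sum_i phi_i gamma(k-i) = c_k,
  c_k = sigma^2 * sum_{j=k..q} theta_j psi_{j-k}   (c_k = 0 for k > q),
using gamma(-m) = gamma(m).
Pure AR (q = 0): c_0 = sigma^2 = 4, c_k = 0 for k >= 1.
Equations for k = 0, 1, 2 (AR order 2, c_2 = 0):
  (E0) gamma(0) = phi_1 gamma(1) + phi_2 gamma(2) + c_0
  (E1) gamma(1) = phi_1 gamma(0) + phi_2 gamma(1) + c_1
  (E2) gamma(2) = phi_1 gamma(1) + phi_2 gamma(0)
From (E1): gamma(1) = A gamma(0) + B with
  A = phi_1 / (1 - phi_2) = -0.532 / 1.189 = -0.447435,   B = c_1 / (1 - phi_2) = 0 / 1.189 = 0.
Insert (E2) into (E0): gamma(0) (1 - phi_2^2) = phi_1 (1 + phi_2) gamma(1) + c_0.
  phi_1 (1 + phi_2) = (-0.532)(0.811) = -0.431452,   1 - phi_2^2 = 0.964279.
Replace gamma(1) by A gamma(0) + B and collect gamma(0):
  gamma(0) [0.964279 - (-0.431452)(-0.447435)] = c_0 = 4
  gamma(0) * 0.771232 = 4
  gamma(0) = 4 / 0.771232 = 5.186504.
  gamma(1) = A gamma(0) = (-0.447435)(5.186504) = -2.320623.
  gamma(2) = phi_1 gamma(1) + phi_2 gamma(0) = (-0.532)(-2.320623) + (-0.189)(5.186504) = 0.254322.
Therefore gamma(2) = 0.2543 (to 4 decimal places).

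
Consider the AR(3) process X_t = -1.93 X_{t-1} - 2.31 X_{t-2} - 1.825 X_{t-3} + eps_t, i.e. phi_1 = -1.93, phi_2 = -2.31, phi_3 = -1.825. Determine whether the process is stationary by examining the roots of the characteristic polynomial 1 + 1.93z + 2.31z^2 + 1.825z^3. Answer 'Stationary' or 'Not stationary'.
\text{Not stationary}

The AR(p) characteristic polynomial is P(z) = 1 + 1.93z + 2.31z^2 + 1.825z^3.
Stationarity requires all roots to lie outside the unit circle, i.e. |z| > 1 for every root.
Degree 3: look for a simple real root z0 first, then factor out (1 - z/z0) and solve the remaining quadratic.
Testing z0 = -0.8: P(-0.8) = 1 + (1.93)(-0.8) + (2.31)(-0.8)^2 + (1.825)(-0.8)^3
  = 1 + (-1.544) + (1.4784) + (-0.9344) = 0.  So z_0 = -0.8 is a root, |z_0| = 0.8.
Divide out the factor (1 + 1.25 z) = (1 - z/z0) (since 1/z0 = -1.25):
  P(z) = (1 + 1.25 z)(1 + (0.68) z + (1.46) z^2)
  [check: z-coef 0.68 - (-1.25) = 1.93; z^2-coef 1.46 - (-1.25)(0.68) = 2.31; z^3-coef -(-1.25)(1.46) = 1.825.]
Remaining roots from the quadratic factor 1 + (0.68) z + (1.46) z^2:
  Set 1 + (0.68) z + (1.46) z^2 = 0, i.e. a z^2 + b z + c = 0 with a = 1.46, b = 0.68, c = 1.
  Discriminant D = b^2 - 4ac = (0.68)^2 - 4*(1.46)*1 = 0.4624 - (5.84) = -5.3776.
  D < 0, so the roots are the complex-conjugate pair z = (-b +/- i sqrt(-D)) / (2a) = -0.2329 +/- 0.7942i.
  For a conjugate pair |z|^2 = z * conj(z) = (product of roots) = c/a = 1/(1.46) = 0.684932, so |z| = sqrt(0.684932) = 0.8276 for both roots.
Moduli of all roots: 0.8000, 0.8276, 0.8276.
All moduli strictly greater than 1? No.
Verdict: Not stationary.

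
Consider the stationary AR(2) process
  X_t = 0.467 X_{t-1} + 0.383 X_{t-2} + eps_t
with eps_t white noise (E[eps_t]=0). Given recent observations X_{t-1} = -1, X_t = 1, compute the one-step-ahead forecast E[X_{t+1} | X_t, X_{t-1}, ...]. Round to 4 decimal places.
E[X_{t+1} \mid \mathcal F_t] = 0.0840

For an AR(p) model X_t = c + sum_i phi_i X_{t-i} + eps_t, the
one-step-ahead conditional mean is
  E[X_{t+1} | X_t, ...] = c + sum_i phi_i X_{t+1-i}.
Substitute known values:
  E[X_{t+1} | ...] = (0.467) * (1) + (0.383) * (-1)
                   = 0.0840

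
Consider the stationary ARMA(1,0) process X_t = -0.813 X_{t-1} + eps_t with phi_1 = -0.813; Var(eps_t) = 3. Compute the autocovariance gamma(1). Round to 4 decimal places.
\gamma(1) = -7.1940

Multiply the model equation by X_{t-k} and take expectations. With theta_0 = psi_0 = 1 and psi_j the MA(infinity) weights, this gives
  gamma(k) - sum_i phi_i gamma(k-i) = c_k,
  c_k = sigma^2 * sum_{j=k..q} theta_j psi_{j-k}   (c_k = 0 for k > q),
using gamma(-m) = gamma(m).
Pure AR (q = 0): c_0 = sigma^2 = 3, c_k = 0 for k >= 1.
Equations for k = 0 and k = 1 (AR order 1):
  gamma(0) = phi_1 gamma(1) + c_0
  gamma(1) = phi_1 gamma(0) + c_1
Substituting the second into the first: gamma(0) (1 - phi_1^2) = c_0 + phi_1 c_1, so
  gamma(0) = c_0 / (1 - phi_1^2) = 3 / (1 - (-0.813)^2) = 3 / 0.339031 = 8.848748.
  gamma(1) = phi_1 gamma(0) = (-0.813)(8.848748) = -7.194032.
Therefore gamma(1) = -7.1940 (to 4 decimal places).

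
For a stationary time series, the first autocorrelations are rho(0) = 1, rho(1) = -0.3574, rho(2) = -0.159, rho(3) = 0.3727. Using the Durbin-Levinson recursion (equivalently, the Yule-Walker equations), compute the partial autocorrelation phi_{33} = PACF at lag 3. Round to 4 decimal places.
\phi_{33} = 0.2310

The PACF at lag k is phi_{kk}, the last component of the solution
to the Yule-Walker system G_k phi = r_k where
  (G_k)_{ij} = rho(|i - j|), (r_k)_i = rho(i), i,j = 1..k.
Equivalently, Durbin-Levinson gives phi_{kk} iteratively:
  phi_{11} = rho(1)
  phi_{kk} = [rho(k) - sum_{j=1..k-1} phi_{k-1,j} rho(k-j)]
            / [1 - sum_{j=1..k-1} phi_{k-1,j} rho(j)],
  phi_{k,j} = phi_{k-1,j} - phi_{kk} phi_{k-1,k-j},  j = 1..k-1.
Step k = 1:
  phi_11 = rho(1) = -0.3574.
Step k = 2:
  phi_22 = [rho(2) - phi_11 rho(1)] / [1 - phi_11 rho(1)] = [-0.159 - (-0.3574)(-0.3574)] / [1 - (-0.3574)(-0.3574)]
         = -0.28673476 / 0.87226524 = -0.328724.
  Update: phi_21 = phi_11 - phi_22 phi_11 = -0.3574 - (-0.328724)(-0.3574) = -0.474886.
Step k = 3:
  phi_33 = [rho(3) - phi_21 rho(2) - phi_22 rho(1)] / [1 - phi_21 rho(1) - phi_22 rho(2)]
    numerator   = 0.3727 - (-0.474886)(-0.159) - (-0.328724)(-0.3574) = 0.17970706
    denominator = 1 - (-0.474886)(-0.3574) - (-0.328724)(-0.159) = 0.77800856
  phi_33 = 0.17970706 / 0.77800856 = 0.231.
Therefore phi_{33} = 0.2310.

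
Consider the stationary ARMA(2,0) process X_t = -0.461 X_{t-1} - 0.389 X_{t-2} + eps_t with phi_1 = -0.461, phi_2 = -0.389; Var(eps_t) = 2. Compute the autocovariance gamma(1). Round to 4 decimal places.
\gamma(1) = -0.8790

Multiply the model equation by X_{t-k} and take expectations. With theta_0 = psi_0 = 1 and psi_j the MA(infinity) weights, this gives
  gamma(k) - sum_i phi_i gamma(k-i) = c_k,
  c_k = sigma^2 * sum_{j=k..q} theta_j psi_{j-k}   (c_k = 0 for k > q),
using gamma(-m) = gamma(m).
Pure AR (q = 0): c_0 = sigma^2 = 2, c_k = 0 for k >= 1.
Equations for k = 0, 1, 2 (AR order 2, c_2 = 0):
  (E0) gamma(0) = phi_1 gamma(1) + phi_2 gamma(2) + c_0
  (E1) gamma(1) = phi_1 gamma(0) + phi_2 gamma(1) + c_1
  (E2) gamma(2) = phi_1 gamma(1) + phi_2 gamma(0)
From (E1): gamma(1) = A gamma(0) + B with
  A = phi_1 / (1 - phi_2) = -0.461 / 1.389 = -0.331893,   B = c_1 / (1 - phi_2) = 0 / 1.389 = 0.
Insert (E2) into (E0): gamma(0) (1 - phi_2^2) = phi_1 (1 + phi_2) gamma(1) + c_0.
  phi_1 (1 + phi_2) = (-0.461)(0.611) = -0.281671,   1 - phi_2^2 = 0.848679.
Replace gamma(1) by A gamma(0) + B and collect gamma(0):
  gamma(0) [0.848679 - (-0.281671)(-0.331893)] = c_0 = 2
  gamma(0) * 0.755194 = 2
  gamma(0) = 2 / 0.755194 = 2.648325.
  gamma(1) = A gamma(0) = (-0.331893)(2.648325) = -0.878962.
Therefore gamma(1) = -0.8790 (to 4 decimal places).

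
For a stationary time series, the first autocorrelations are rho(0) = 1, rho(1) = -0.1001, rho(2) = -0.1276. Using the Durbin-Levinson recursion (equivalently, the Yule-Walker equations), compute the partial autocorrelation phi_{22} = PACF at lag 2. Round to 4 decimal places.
\phi_{22} = -0.1390

The PACF at lag k is phi_{kk}, the last component of the solution
to the Yule-Walker system G_k phi = r_k where
  (G_k)_{ij} = rho(|i - j|), (r_k)_i = rho(i), i,j = 1..k.
Equivalently, Durbin-Levinson gives phi_{kk} iteratively:
  phi_{11} = rho(1)
  phi_{kk} = [rho(k) - sum_{j=1..k-1} phi_{k-1,j} rho(k-j)]
            / [1 - sum_{j=1..k-1} phi_{k-1,j} rho(j)],
  phi_{k,j} = phi_{k-1,j} - phi_{kk} phi_{k-1,k-j},  j = 1..k-1.
Step k = 1:
  phi_11 = rho(1) = -0.1001.
Step k = 2:
  phi_22 = [rho(2) - phi_11 rho(1)] / [1 - phi_11 rho(1)] = [-0.1276 - (-0.1001)(-0.1001)] / [1 - (-0.1001)(-0.1001)]
         = -0.13762001 / 0.98997999 = -0.139.
Therefore phi_{22} = -0.1390.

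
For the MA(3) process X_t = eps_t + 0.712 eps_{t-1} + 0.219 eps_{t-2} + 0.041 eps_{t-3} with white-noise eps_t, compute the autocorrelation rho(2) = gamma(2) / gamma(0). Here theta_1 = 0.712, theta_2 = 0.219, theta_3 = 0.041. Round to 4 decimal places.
\rho(2) = 0.1594

For an MA(q) process with theta_0 = 1, the autocovariance is
  gamma(k) = sigma^2 * sum_{i=0..q-k} theta_i * theta_{i+k},
and rho(k) = gamma(k) / gamma(0). Sigma^2 cancels.
  numerator   = (1)*(0.219) + (0.712)*(0.041) = 0.248192.
  denominator = (1)^2 + (0.712)^2 + (0.219)^2 + (0.041)^2 = 1.556586.
  rho(2) = 0.248192 / 1.556586 = 0.1594.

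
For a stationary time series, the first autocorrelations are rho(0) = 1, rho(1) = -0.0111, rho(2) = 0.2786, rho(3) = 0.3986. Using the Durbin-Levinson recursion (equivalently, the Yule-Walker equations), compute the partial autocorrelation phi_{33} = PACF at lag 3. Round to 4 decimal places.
\phi_{33} = 0.4379

The PACF at lag k is phi_{kk}, the last component of the solution
to the Yule-Walker system G_k phi = r_k where
  (G_k)_{ij} = rho(|i - j|), (r_k)_i = rho(i), i,j = 1..k.
Equivalently, Durbin-Levinson gives phi_{kk} iteratively:
  phi_{11} = rho(1)
  phi_{kk} = [rho(k) - sum_{j=1..k-1} phi_{k-1,j} rho(k-j)]
            / [1 - sum_{j=1..k-1} phi_{k-1,j} rho(j)],
  phi_{k,j} = phi_{k-1,j} - phi_{kk} phi_{k-1,k-j},  j = 1..k-1.
Step k = 1:
  phi_11 = rho(1) = -0.0111.
Step k = 2:
  phi_22 = [rho(2) - phi_11 rho(1)] / [1 - phi_11 rho(1)] = [0.2786 - (-0.0111)(-0.0111)] / [1 - (-0.0111)(-0.0111)]
         = 0.27847679 / 0.99987679 = 0.278511.
  Update: phi_21 = phi_11 - phi_22 phi_11 = -0.0111 - (0.278511)(-0.0111) = -0.008009.
Step k = 3:
  phi_33 = [rho(3) - phi_21 rho(2) - phi_22 rho(1)] / [1 - phi_21 rho(1) - phi_22 rho(2)]
    numerator   = 0.3986 - (-0.008009)(0.2786) - (0.278511)(-0.0111) = 0.40392265
    denominator = 1 - (-0.008009)(-0.0111) - (0.278511)(0.2786) = 0.92231791
  phi_33 = 0.40392265 / 0.92231791 = 0.4379.
Therefore phi_{33} = 0.4379.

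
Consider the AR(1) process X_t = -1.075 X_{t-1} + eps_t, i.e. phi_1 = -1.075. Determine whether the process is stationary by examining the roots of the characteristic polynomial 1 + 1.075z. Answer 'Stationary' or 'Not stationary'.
\text{Not stationary}

The AR(p) characteristic polynomial is P(z) = 1 + 1.075z.
Stationarity requires all roots to lie outside the unit circle, i.e. |z| > 1 for every root.
This is linear in z: 1 + (1.075) z = 0  =>  z = -1/(1.075) = -0.930233,  |z| = 0.930233.
Moduli of all roots: 0.9302.
All moduli strictly greater than 1? No.
Verdict: Not stationary.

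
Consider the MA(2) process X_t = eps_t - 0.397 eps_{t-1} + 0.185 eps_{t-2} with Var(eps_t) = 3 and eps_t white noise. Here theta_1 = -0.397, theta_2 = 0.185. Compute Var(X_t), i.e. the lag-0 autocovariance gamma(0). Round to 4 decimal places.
\gamma(0) = 3.5755

For an MA(q) process X_t = eps_t + sum_i theta_i eps_{t-i} with
Var(eps_t) = sigma^2, the variance is
  gamma(0) = sigma^2 * (1 + sum_i theta_i^2).
  sum_i theta_i^2 = (-0.397)^2 + (0.185)^2 = 0.157609 + 0.034225 = 0.191834.
  gamma(0) = 3 * (1 + 0.191834) = 3 * 1.191834 = 3.575502, which rounds to 3.5755.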